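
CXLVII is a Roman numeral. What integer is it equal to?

CXLVII: C=100, XL=40, V=5, I=1, I=1
100 + 40 + 5 + 1 + 1 = 147

147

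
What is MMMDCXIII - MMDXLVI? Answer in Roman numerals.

MMMDCXIII = 3613
MMDXLVI = 2546
3613 - 2546 = 1067

MLXVII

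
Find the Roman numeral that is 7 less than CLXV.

CLXV = 165
165 - 7 = 158

CLVIII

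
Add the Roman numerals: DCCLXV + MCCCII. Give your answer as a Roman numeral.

DCCLXV = 765
MCCCII = 1302
765 + 1302 = 2067

MMLXVII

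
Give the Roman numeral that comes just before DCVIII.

DCVIII = 608; previous is 607

DCVII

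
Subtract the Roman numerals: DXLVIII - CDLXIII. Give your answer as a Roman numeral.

DXLVIII = 548
CDLXIII = 463
548 - 463 = 85

LXXXV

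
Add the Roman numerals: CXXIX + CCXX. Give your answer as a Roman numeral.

CXXIX = 129
CCXX = 220
129 + 220 = 349

CCCXLIX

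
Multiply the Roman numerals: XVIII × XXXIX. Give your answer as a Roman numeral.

XVIII = 18
XXXIX = 39
18 × 39 = 702

DCCII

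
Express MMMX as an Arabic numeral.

MMMX: M=1000, M=1000, M=1000, X=10
1000 + 1000 + 1000 + 10 = 3010

3010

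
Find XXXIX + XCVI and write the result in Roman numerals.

XXXIX = 39
XCVI = 96
39 + 96 = 135

CXXXV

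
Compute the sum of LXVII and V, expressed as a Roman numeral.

LXVII = 67
V = 5
67 + 5 = 72

LXXII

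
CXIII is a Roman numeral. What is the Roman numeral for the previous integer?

CXIII = 113, so the previous integer is 113 - 1 = 112

CXII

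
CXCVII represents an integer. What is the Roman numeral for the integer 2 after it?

CXCVII = 197
197 + 2 = 199

CXCIX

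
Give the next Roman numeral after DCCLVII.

DCCLVII = 757; next is 758

DCCLVIII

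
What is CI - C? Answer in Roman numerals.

CI = 101
C = 100
101 - 100 = 1

I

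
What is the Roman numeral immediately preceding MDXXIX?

MDXXIX = 1529; previous is 1528

MDXXVIII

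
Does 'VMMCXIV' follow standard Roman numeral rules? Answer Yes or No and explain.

'VMMCXIV': V should not appear more than once

No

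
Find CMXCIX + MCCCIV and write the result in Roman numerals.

CMXCIX = 999
MCCCIV = 1304
999 + 1304 = 2303

MMCCCIII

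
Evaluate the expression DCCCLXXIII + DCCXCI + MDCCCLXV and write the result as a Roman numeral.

DCCCLXXIII = 873, DCCXCI = 791, MDCCCLXV = 1865
873 + 791 = 1664
1664 + 1865 = 3529

MMMDXXIX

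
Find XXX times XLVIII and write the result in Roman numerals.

XXX = 30
XLVIII = 48
30 × 48 = 1440

MCDXL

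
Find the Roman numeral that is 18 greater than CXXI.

CXXI = 121
121 + 18 = 139

CXXXIX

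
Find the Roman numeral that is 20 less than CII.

CII = 102
102 - 20 = 82

LXXXII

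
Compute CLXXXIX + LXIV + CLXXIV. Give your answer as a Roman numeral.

CLXXXIX = 189, LXIV = 64, CLXXIV = 174
189 + 64 = 253
253 + 174 = 427

CDXXVII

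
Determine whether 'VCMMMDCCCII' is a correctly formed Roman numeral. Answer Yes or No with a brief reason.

'VCMMMDCCCII': Invalid subtractive combination: VC

No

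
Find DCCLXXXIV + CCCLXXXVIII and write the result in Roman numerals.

DCCLXXXIV = 784
CCCLXXXVIII = 388
784 + 388 = 1172

MCLXXII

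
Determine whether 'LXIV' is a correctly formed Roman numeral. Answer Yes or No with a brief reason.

'LXIV': Check the rules: uses only the symbols I, V, X, L, C, D, M; no symbol is repeated more than three times in a row; V, L and D each appear at most once; the only place a smaller symbol precedes a larger one is the allowed subtractive pair IV, the symbol right after such a pair (if any) is smaller than the pair's first symbol, and otherwise the values never increase from left to right. Value: L (50) + X (10) + IV (4) = 64. So it is a valid standard Roman numeral.

Yes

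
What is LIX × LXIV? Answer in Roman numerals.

LIX = 59
LXIV = 64
59 × 64 = 3776

MMMDCCLXXVI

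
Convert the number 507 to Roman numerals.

Convert 507 to Roman numerals:
  507 contains 1×500 (D)
  7 contains 1×5 (V)
  2 contains 2×1 (II)

DVII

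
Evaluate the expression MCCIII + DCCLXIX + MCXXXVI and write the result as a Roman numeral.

MCCIII = 1203, DCCLXIX = 769, MCXXXVI = 1136
1203 + 769 = 1972
1972 + 1136 = 3108

MMMCVIII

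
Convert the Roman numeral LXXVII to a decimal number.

LXXVII: L=50, X=10, X=10, V=5, I=1, I=1
50 + 10 + 10 + 5 + 1 + 1 = 77

77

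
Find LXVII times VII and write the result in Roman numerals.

LXVII = 67
VII = 7
67 × 7 = 469

CDLXIX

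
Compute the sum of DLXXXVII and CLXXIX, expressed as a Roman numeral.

DLXXXVII = 587
CLXXIX = 179
587 + 179 = 766

DCCLXVI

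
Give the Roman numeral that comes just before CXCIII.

CXCIII = 193; previous is 192

CXCII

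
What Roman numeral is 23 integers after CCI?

CCI = 201
201 + 23 = 224

CCXXIV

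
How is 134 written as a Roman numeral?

Convert 134 to Roman numerals:
  134 contains 1×100 (C)
  34 contains 3×10 (XXX)
  4 contains 1×4 (IV)

CXXXIV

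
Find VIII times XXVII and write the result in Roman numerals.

VIII = 8
XXVII = 27
8 × 27 = 216

CCXVI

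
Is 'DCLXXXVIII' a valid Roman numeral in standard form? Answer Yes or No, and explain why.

'DCLXXXVIII': Check the rules: uses only the symbols I, V, X, L, C, D, M; no symbol is repeated more than three times in a row; V, L and D each appear at most once; no smaller symbol precedes a larger one (values never increase from left to right). Value: D (500) + C (100) + L (50) + X (10) + X (10) + X (10) + V (5) + I (1) + I (1) + I (1) = 688. So it is a valid standard Roman numeral.

Yes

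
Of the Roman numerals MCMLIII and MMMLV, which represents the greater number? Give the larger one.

MCMLIII = 1953
MMMLV = 3055
3055 is larger

MMMLV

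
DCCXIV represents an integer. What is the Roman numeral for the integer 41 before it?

DCCXIV = 714
714 - 41 = 673

DCLXXIII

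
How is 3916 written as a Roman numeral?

Convert 3916 to Roman numerals:
  3916 contains 3×1000 (MMM)
  916 contains 1×900 (CM)
  16 contains 1×10 (X)
  6 contains 1×5 (V)
  1 contains 1×1 (I)

MMMCMXVI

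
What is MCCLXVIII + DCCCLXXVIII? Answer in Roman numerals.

MCCLXVIII = 1268
DCCCLXXVIII = 878
1268 + 878 = 2146

MMCXLVI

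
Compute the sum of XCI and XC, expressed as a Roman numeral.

XCI = 91
XC = 90
91 + 90 = 181

CLXXXI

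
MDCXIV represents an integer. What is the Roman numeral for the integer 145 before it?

MDCXIV = 1614
1614 - 145 = 1469

MCDLXIX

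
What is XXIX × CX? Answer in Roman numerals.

XXIX = 29
CX = 110
29 × 110 = 3190

MMMCXC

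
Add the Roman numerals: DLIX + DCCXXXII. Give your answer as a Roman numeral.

DLIX = 559
DCCXXXII = 732
559 + 732 = 1291

MCCXCI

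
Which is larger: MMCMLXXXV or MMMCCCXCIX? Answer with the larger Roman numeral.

MMCMLXXXV = 2985
MMMCCCXCIX = 3399
3399 is larger

MMMCCCXCIX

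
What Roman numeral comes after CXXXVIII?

CXXXVIII = 138; next is 139

CXXXIX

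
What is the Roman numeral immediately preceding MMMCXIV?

MMMCXIV = 3114; previous is 3113

MMMCXIII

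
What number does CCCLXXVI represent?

CCCLXXVI: C=100, C=100, C=100, L=50, X=10, X=10, V=5, I=1
100 + 100 + 100 + 50 + 10 + 10 + 5 + 1 = 376

376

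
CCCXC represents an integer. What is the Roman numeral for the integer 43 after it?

CCCXC = 390
390 + 43 = 433

CDXXXIII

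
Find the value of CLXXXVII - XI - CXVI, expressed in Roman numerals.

CLXXXVII = 187, XI = 11, CXVI = 116
187 - 11 = 176
176 - 116 = 60

LX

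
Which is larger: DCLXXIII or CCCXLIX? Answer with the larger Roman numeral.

DCLXXIII = 673
CCCXLIX = 349
673 is larger

DCLXXIII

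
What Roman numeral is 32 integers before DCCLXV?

DCCLXV = 765
765 - 32 = 733

DCCXXXIII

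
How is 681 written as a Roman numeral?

Convert 681 to Roman numerals:
  681 contains 1×500 (D)
  181 contains 1×100 (C)
  81 contains 1×50 (L)
  31 contains 3×10 (XXX)
  1 contains 1×1 (I)

DCLXXXI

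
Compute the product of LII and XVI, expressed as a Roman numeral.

LII = 52
XVI = 16
52 × 16 = 832

DCCCXXXII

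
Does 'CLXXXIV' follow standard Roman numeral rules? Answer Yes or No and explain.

'CLXXXIV': Check the rules: uses only the symbols I, V, X, L, C, D, M; no symbol is repeated more than three times in a row; V, L and D each appear at most once; the only place a smaller symbol precedes a larger one is the allowed subtractive pair IV, the symbol right after such a pair (if any) is smaller than the pair's first symbol, and otherwise the values never increase from left to right. Value: C (100) + L (50) + X (10) + X (10) + X (10) + IV (4) = 184. So it is a valid standard Roman numeral.

Yes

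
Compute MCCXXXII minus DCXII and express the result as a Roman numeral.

MCCXXXII = 1232
DCXII = 612
1232 - 612 = 620

DCXX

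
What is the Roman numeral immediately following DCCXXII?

DCCXXII = 722, so the next integer is 722 + 1 = 723

DCCXXIII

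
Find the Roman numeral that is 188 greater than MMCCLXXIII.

MMCCLXXIII = 2273
2273 + 188 = 2461

MMCDLXI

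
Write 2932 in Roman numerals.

Convert 2932 to Roman numerals:
  2932 contains 2×1000 (MM)
  932 contains 1×900 (CM)
  32 contains 3×10 (XXX)
  2 contains 2×1 (II)

MMCMXXXII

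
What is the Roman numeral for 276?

Convert 276 to Roman numerals:
  276 contains 2×100 (CC)
  76 contains 1×50 (L)
  26 contains 2×10 (XX)
  6 contains 1×5 (V)
  1 contains 1×1 (I)

CCLXXVI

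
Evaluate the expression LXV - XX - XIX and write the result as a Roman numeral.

LXV = 65, XX = 20, XIX = 19
65 - 20 = 45
45 - 19 = 26

XXVI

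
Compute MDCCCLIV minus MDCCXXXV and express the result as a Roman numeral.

MDCCCLIV = 1854
MDCCXXXV = 1735
1854 - 1735 = 119

CXIX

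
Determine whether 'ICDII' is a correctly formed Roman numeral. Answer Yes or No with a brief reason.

'ICDII': Invalid subtractive combination: IC

No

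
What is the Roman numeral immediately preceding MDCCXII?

MDCCXII = 1712; previous is 1711

MDCCXI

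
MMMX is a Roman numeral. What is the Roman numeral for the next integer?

MMMX = 3010, so the next integer is 3010 + 1 = 3011

MMMXI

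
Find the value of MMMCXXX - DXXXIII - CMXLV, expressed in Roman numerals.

MMMCXXX = 3130, DXXXIII = 533, CMXLV = 945
3130 - 533 = 2597
2597 - 945 = 1652

MDCLII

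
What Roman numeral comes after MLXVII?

MLXVII = 1067; next is 1068

MLXVIII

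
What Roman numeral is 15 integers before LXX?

LXX = 70
70 - 15 = 55

LV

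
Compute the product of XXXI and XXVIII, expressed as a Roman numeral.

XXXI = 31
XXVIII = 28
31 × 28 = 868

DCCCLXVIII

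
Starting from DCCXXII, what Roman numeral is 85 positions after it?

DCCXXII = 722
722 + 85 = 807

DCCCVII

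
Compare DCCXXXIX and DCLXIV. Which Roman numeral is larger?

DCCXXXIX = 739
DCLXIV = 664
739 is larger

DCCXXXIX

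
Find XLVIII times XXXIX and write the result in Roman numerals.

XLVIII = 48
XXXIX = 39
48 × 39 = 1872

MDCCCLXXII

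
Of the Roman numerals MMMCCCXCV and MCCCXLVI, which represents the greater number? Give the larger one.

MMMCCCXCV = 3395
MCCCXLVI = 1346
3395 is larger

MMMCCCXCV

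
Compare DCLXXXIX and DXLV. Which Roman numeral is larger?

DCLXXXIX = 689
DXLV = 545
689 is larger

DCLXXXIX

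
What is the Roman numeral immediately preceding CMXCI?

CMXCI = 991, so the previous integer is 991 - 1 = 990

CMXC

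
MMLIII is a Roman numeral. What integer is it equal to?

MMLIII: M=1000, M=1000, L=50, I=1, I=1, I=1
1000 + 1000 + 50 + 1 + 1 + 1 = 2053

2053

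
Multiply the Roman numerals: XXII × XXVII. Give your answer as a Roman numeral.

XXII = 22
XXVII = 27
22 × 27 = 594

DXCIV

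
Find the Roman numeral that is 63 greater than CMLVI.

CMLVI = 956
956 + 63 = 1019

MXIX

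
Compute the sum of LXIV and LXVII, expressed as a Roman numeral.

LXIV = 64
LXVII = 67
64 + 67 = 131

CXXXI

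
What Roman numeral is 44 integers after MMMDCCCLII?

MMMDCCCLII = 3852
3852 + 44 = 3896

MMMDCCCXCVI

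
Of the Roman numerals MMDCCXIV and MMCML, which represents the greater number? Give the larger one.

MMDCCXIV = 2714
MMCML = 2950
2950 is larger

MMCML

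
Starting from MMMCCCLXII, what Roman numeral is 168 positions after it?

MMMCCCLXII = 3362
3362 + 168 = 3530

MMMDXXX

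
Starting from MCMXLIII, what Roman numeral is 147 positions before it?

MCMXLIII = 1943
1943 - 147 = 1796

MDCCXCVI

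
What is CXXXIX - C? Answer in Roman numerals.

CXXXIX = 139
C = 100
139 - 100 = 39

XXXIX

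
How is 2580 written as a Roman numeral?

Convert 2580 to Roman numerals:
  2580 contains 2×1000 (MM)
  580 contains 1×500 (D)
  80 contains 1×50 (L)
  30 contains 3×10 (XXX)

MMDLXXX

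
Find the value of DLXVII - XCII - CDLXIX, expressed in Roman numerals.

DLXVII = 567, XCII = 92, CDLXIX = 469
567 - 92 = 475
475 - 469 = 6

VI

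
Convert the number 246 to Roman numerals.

Convert 246 to Roman numerals:
  246 contains 2×100 (CC)
  46 contains 1×40 (XL)
  6 contains 1×5 (V)
  1 contains 1×1 (I)

CCXLVI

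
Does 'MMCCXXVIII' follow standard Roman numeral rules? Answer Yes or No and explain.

'MMCCXXVIII': Check the rules: uses only the symbols I, V, X, L, C, D, M; no symbol is repeated more than three times in a row; V, L and D each appear at most once; no smaller symbol precedes a larger one (values never increase from left to right). Value: M (1000) + M (1000) + C (100) + C (100) + X (10) + X (10) + V (5) + I (1) + I (1) + I (1) = 2228. So it is a valid standard Roman numeral.

Yes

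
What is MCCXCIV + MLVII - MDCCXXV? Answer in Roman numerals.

MCCXCIV = 1294, MLVII = 1057, MDCCXXV = 1725
1294 + 1057 = 2351
2351 - 1725 = 626

DCXXVI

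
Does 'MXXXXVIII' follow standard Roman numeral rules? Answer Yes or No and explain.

'MXXXXVIII': More than 3 consecutive X's

No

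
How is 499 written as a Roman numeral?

Convert 499 to Roman numerals:
  499 contains 1×400 (CD)
  99 contains 1×90 (XC)
  9 contains 1×9 (IX)

CDXCIX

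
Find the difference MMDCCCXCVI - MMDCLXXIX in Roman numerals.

MMDCCCXCVI = 2896
MMDCLXXIX = 2679
2896 - 2679 = 217

CCXVII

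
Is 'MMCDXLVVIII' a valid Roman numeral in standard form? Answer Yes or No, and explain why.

'MMCDXLVVIII': V should not appear more than once

No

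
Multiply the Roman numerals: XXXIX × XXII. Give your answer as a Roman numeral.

XXXIX = 39
XXII = 22
39 × 22 = 858

DCCCLVIII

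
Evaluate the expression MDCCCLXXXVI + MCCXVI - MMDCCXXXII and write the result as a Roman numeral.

MDCCCLXXXVI = 1886, MCCXVI = 1216, MMDCCXXXII = 2732
1886 + 1216 = 3102
3102 - 2732 = 370

CCCLXX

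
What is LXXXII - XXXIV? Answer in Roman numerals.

LXXXII = 82
XXXIV = 34
82 - 34 = 48

XLVIII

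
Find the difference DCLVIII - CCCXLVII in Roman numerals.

DCLVIII = 658
CCCXLVII = 347
658 - 347 = 311

CCCXI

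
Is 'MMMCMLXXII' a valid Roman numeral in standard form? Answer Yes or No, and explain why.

'MMMCMLXXII': Check the rules: uses only the symbols I, V, X, L, C, D, M; no symbol is repeated more than three times in a row; V, L and D each appear at most once; the only place a smaller symbol precedes a larger one is the allowed subtractive pair CM, the symbol right after such a pair (if any) is smaller than the pair's first symbol, and otherwise the values never increase from left to right. Value: M (1000) + M (1000) + M (1000) + CM (900) + L (50) + X (10) + X (10) + I (1) + I (1) = 3972. So it is a valid standard Roman numeral.

Yes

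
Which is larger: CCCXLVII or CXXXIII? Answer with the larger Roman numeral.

CCCXLVII = 347
CXXXIII = 133
347 is larger

CCCXLVII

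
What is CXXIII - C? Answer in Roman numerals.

CXXIII = 123
C = 100
123 - 100 = 23

XXIII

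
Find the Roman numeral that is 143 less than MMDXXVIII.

MMDXXVIII = 2528
2528 - 143 = 2385

MMCCCLXXXV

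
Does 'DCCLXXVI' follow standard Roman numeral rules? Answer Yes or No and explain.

'DCCLXXVI': Check the rules: uses only the symbols I, V, X, L, C, D, M; no symbol is repeated more than three times in a row; V, L and D each appear at most once; no smaller symbol precedes a larger one (values never increase from left to right). Value: D (500) + C (100) + C (100) + L (50) + X (10) + X (10) + V (5) + I (1) = 776. So it is a valid standard Roman numeral.

Yes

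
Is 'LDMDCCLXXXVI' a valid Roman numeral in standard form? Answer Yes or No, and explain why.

'LDMDCCLXXXVI': L should not appear more than once

No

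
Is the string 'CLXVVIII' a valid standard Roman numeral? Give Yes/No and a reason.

'CLXVVIII': V should not appear more than once

No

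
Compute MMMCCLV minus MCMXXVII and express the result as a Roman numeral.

MMMCCLV = 3255
MCMXXVII = 1927
3255 - 1927 = 1328

MCCCXXVIII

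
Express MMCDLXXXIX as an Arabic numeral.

MMCDLXXXIX: M=1000, M=1000, CD=400, L=50, X=10, X=10, X=10, IX=9
1000 + 1000 + 400 + 50 + 10 + 10 + 10 + 9 = 2489

2489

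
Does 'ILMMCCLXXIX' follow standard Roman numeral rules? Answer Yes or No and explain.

'ILMMCCLXXIX': L should not appear more than once

No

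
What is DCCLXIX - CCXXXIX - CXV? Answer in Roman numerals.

DCCLXIX = 769, CCXXXIX = 239, CXV = 115
769 - 239 = 530
530 - 115 = 415

CDXV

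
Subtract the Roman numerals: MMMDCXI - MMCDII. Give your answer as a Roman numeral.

MMMDCXI = 3611
MMCDII = 2402
3611 - 2402 = 1209

MCCIX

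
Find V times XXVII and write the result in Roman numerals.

V = 5
XXVII = 27
5 × 27 = 135

CXXXV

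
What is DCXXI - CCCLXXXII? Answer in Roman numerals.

DCXXI = 621
CCCLXXXII = 382
621 - 382 = 239

CCXXXIX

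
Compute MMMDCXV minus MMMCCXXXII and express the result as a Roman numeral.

MMMDCXV = 3615
MMMCCXXXII = 3232
3615 - 3232 = 383

CCCLXXXIII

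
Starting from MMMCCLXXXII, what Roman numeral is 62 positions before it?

MMMCCLXXXII = 3282
3282 - 62 = 3220

MMMCCXX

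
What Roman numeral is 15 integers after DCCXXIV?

DCCXXIV = 724
724 + 15 = 739

DCCXXXIX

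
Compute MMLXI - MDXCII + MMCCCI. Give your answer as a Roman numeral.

MMLXI = 2061, MDXCII = 1592, MMCCCI = 2301
2061 - 1592 = 469
469 + 2301 = 2770

MMDCCLXX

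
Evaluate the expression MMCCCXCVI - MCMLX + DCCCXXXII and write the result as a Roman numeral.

MMCCCXCVI = 2396, MCMLX = 1960, DCCCXXXII = 832
2396 - 1960 = 436
436 + 832 = 1268

MCCLXVIII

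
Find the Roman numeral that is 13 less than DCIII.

DCIII = 603
603 - 13 = 590

DXC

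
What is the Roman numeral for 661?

Convert 661 to Roman numerals:
  661 contains 1×500 (D)
  161 contains 1×100 (C)
  61 contains 1×50 (L)
  11 contains 1×10 (X)
  1 contains 1×1 (I)

DCLXI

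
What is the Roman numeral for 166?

Convert 166 to Roman numerals:
  166 contains 1×100 (C)
  66 contains 1×50 (L)
  16 contains 1×10 (X)
  6 contains 1×5 (V)
  1 contains 1×1 (I)

CLXVI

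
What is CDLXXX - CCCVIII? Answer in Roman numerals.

CDLXXX = 480
CCCVIII = 308
480 - 308 = 172

CLXXII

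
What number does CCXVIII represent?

CCXVIII: C=100, C=100, X=10, V=5, I=1, I=1, I=1
100 + 100 + 10 + 5 + 1 + 1 + 1 = 218

218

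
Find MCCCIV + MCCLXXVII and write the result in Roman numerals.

MCCCIV = 1304
MCCLXXVII = 1277
1304 + 1277 = 2581

MMDLXXXI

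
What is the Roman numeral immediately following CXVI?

CXVI = 116; next is 117

CXVII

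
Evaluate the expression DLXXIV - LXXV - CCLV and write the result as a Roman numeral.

DLXXIV = 574, LXXV = 75, CCLV = 255
574 - 75 = 499
499 - 255 = 244

CCXLIV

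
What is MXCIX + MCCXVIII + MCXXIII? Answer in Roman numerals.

MXCIX = 1099, MCCXVIII = 1218, MCXXIII = 1123
1099 + 1218 = 2317
2317 + 1123 = 3440

MMMCDXL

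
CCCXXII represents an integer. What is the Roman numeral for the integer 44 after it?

CCCXXII = 322
322 + 44 = 366

CCCLXVI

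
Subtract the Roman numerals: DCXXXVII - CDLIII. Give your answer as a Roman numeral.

DCXXXVII = 637
CDLIII = 453
637 - 453 = 184

CLXXXIV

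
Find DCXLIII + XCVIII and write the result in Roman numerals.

DCXLIII = 643
XCVIII = 98
643 + 98 = 741

DCCXLI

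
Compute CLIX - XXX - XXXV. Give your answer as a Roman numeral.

CLIX = 159, XXX = 30, XXXV = 35
159 - 30 = 129
129 - 35 = 94

XCIV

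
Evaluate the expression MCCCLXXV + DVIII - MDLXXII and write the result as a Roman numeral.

MCCCLXXV = 1375, DVIII = 508, MDLXXII = 1572
1375 + 508 = 1883
1883 - 1572 = 311

CCCXI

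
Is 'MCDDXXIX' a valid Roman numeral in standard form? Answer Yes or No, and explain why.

'MCDDXXIX': D should not appear more than once

No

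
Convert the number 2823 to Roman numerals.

Convert 2823 to Roman numerals:
  2823 contains 2×1000 (MM)
  823 contains 1×500 (D)
  323 contains 3×100 (CCC)
  23 contains 2×10 (XX)
  3 contains 3×1 (III)

MMDCCCXXIII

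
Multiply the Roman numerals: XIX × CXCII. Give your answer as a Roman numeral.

XIX = 19
CXCII = 192
19 × 192 = 3648

MMMDCXLVIII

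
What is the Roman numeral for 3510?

Convert 3510 to Roman numerals:
  3510 contains 3×1000 (MMM)
  510 contains 1×500 (D)
  10 contains 1×10 (X)

MMMDX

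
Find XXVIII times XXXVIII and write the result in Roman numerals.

XXVIII = 28
XXXVIII = 38
28 × 38 = 1064

MLXIV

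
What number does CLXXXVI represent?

CLXXXVI: C=100, L=50, X=10, X=10, X=10, V=5, I=1
100 + 50 + 10 + 10 + 10 + 5 + 1 = 186

186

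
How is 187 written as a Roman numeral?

Convert 187 to Roman numerals:
  187 contains 1×100 (C)
  87 contains 1×50 (L)
  37 contains 3×10 (XXX)
  7 contains 1×5 (V)
  2 contains 2×1 (II)

CLXXXVII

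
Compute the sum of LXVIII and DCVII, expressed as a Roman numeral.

LXVIII = 68
DCVII = 607
68 + 607 = 675

DCLXXV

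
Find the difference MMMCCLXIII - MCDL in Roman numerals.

MMMCCLXIII = 3263
MCDL = 1450
3263 - 1450 = 1813

MDCCCXIII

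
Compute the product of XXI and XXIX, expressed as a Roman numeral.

XXI = 21
XXIX = 29
21 × 29 = 609

DCIX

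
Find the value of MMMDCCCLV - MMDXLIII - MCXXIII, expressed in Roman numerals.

MMMDCCCLV = 3855, MMDXLIII = 2543, MCXXIII = 1123
3855 - 2543 = 1312
1312 - 1123 = 189

CLXXXIX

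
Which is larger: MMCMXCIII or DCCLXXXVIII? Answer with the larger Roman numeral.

MMCMXCIII = 2993
DCCLXXXVIII = 788
2993 is larger

MMCMXCIII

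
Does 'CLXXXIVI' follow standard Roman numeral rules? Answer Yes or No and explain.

'CLXXXIVI': I cannot come right after the subtractive pair IV: once I is subtracted in IV, the next symbol must be smaller than I

No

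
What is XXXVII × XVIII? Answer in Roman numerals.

XXXVII = 37
XVIII = 18
37 × 18 = 666

DCLXVI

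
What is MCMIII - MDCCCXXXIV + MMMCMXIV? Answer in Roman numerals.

MCMIII = 1903, MDCCCXXXIV = 1834, MMMCMXIV = 3914
1903 - 1834 = 69
69 + 3914 = 3983

MMMCMLXXXIII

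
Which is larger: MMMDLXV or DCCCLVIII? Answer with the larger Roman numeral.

MMMDLXV = 3565
DCCCLVIII = 858
3565 is larger

MMMDLXV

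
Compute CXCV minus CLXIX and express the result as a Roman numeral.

CXCV = 195
CLXIX = 169
195 - 169 = 26

XXVI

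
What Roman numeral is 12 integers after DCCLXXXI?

DCCLXXXI = 781
781 + 12 = 793

DCCXCIII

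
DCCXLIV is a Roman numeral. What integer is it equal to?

DCCXLIV: D=500, C=100, C=100, XL=40, IV=4
500 + 100 + 100 + 40 + 4 = 744

744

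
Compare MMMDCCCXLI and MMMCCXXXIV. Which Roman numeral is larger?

MMMDCCCXLI = 3841
MMMCCXXXIV = 3234
3841 is larger

MMMDCCCXLI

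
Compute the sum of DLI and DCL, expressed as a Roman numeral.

DLI = 551
DCL = 650
551 + 650 = 1201

MCCI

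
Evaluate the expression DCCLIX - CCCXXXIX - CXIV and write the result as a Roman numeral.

DCCLIX = 759, CCCXXXIX = 339, CXIV = 114
759 - 339 = 420
420 - 114 = 306

CCCVI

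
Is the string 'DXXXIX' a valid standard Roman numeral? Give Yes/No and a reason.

'DXXXIX': Check the rules: uses only the symbols I, V, X, L, C, D, M; no symbol is repeated more than three times in a row; V, L and D each appear at most once; the only place a smaller symbol precedes a larger one is the allowed subtractive pair IX, the symbol right after such a pair (if any) is smaller than the pair's first symbol, and otherwise the values never increase from left to right. Value: D (500) + X (10) + X (10) + X (10) + IX (9) = 539. So it is a valid standard Roman numeral.

Yes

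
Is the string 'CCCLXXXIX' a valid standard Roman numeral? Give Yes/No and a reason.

'CCCLXXXIX': Check the rules: uses only the symbols I, V, X, L, C, D, M; no symbol is repeated more than three times in a row; V, L and D each appear at most once; the only place a smaller symbol precedes a larger one is the allowed subtractive pair IX, the symbol right after such a pair (if any) is smaller than the pair's first symbol, and otherwise the values never increase from left to right. Value: C (100) + C (100) + C (100) + L (50) + X (10) + X (10) + X (10) + IX (9) = 389. So it is a valid standard Roman numeral.

Yes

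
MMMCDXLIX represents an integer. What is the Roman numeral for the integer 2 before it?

MMMCDXLIX = 3449
3449 - 2 = 3447

MMMCDXLVII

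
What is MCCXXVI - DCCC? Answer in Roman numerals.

MCCXXVI = 1226
DCCC = 800
1226 - 800 = 426

CDXXVI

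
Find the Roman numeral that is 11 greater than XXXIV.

XXXIV = 34
34 + 11 = 45

XLV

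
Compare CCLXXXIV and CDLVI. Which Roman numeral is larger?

CCLXXXIV = 284
CDLVI = 456
456 is larger

CDLVI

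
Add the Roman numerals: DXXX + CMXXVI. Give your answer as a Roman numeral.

DXXX = 530
CMXXVI = 926
530 + 926 = 1456

MCDLVI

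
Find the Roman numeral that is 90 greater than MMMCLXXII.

MMMCLXXII = 3172
3172 + 90 = 3262

MMMCCLXII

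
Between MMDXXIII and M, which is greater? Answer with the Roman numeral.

MMDXXIII = 2523
M = 1000
2523 is larger

MMDXXIII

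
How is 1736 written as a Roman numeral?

Convert 1736 to Roman numerals:
  1736 contains 1×1000 (M)
  736 contains 1×500 (D)
  236 contains 2×100 (CC)
  36 contains 3×10 (XXX)
  6 contains 1×5 (V)
  1 contains 1×1 (I)

MDCCXXXVI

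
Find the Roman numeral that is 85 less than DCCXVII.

DCCXVII = 717
717 - 85 = 632

DCXXXII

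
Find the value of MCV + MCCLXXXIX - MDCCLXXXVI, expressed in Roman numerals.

MCV = 1105, MCCLXXXIX = 1289, MDCCLXXXVI = 1786
1105 + 1289 = 2394
2394 - 1786 = 608

DCVIII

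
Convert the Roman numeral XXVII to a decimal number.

XXVII: X=10, X=10, V=5, I=1, I=1
10 + 10 + 5 + 1 + 1 = 27

27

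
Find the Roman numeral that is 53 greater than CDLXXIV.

CDLXXIV = 474
474 + 53 = 527

DXXVII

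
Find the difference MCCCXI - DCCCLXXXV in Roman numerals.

MCCCXI = 1311
DCCCLXXXV = 885
1311 - 885 = 426

CDXXVI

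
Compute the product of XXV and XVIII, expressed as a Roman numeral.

XXV = 25
XVIII = 18
25 × 18 = 450

CDL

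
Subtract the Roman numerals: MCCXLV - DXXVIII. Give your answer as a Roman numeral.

MCCXLV = 1245
DXXVIII = 528
1245 - 528 = 717

DCCXVII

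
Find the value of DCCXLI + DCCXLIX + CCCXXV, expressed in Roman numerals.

DCCXLI = 741, DCCXLIX = 749, CCCXXV = 325
741 + 749 = 1490
1490 + 325 = 1815

MDCCCXV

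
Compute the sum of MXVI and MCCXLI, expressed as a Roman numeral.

MXVI = 1016
MCCXLI = 1241
1016 + 1241 = 2257

MMCCLVII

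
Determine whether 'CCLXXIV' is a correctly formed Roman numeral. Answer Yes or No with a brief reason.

'CCLXXIV': Check the rules: uses only the symbols I, V, X, L, C, D, M; no symbol is repeated more than three times in a row; V, L and D each appear at most once; the only place a smaller symbol precedes a larger one is the allowed subtractive pair IV, the symbol right after such a pair (if any) is smaller than the pair's first symbol, and otherwise the values never increase from left to right. Value: C (100) + C (100) + L (50) + X (10) + X (10) + IV (4) = 274. So it is a valid standard Roman numeral.

Yes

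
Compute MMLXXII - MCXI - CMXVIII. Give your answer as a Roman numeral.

MMLXXII = 2072, MCXI = 1111, CMXVIII = 918
2072 - 1111 = 961
961 - 918 = 43

XLIII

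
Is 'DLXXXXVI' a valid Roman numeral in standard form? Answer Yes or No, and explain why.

'DLXXXXVI': More than 3 consecutive X's

No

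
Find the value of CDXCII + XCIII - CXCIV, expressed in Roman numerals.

CDXCII = 492, XCIII = 93, CXCIV = 194
492 + 93 = 585
585 - 194 = 391

CCCXCI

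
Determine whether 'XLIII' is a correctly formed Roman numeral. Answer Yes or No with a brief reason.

'XLIII': Check the rules: uses only the symbols I, V, X, L, C, D, M; no symbol is repeated more than three times in a row; V, L and D each appear at most once; the only place a smaller symbol precedes a larger one is the allowed subtractive pair XL, the symbol right after such a pair (if any) is smaller than the pair's first symbol, and otherwise the values never increase from left to right. Value: XL (40) + I (1) + I (1) + I (1) = 43. So it is a valid standard Roman numeral.

Yes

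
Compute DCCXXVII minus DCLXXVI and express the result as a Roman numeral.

DCCXXVII = 727
DCLXXVI = 676
727 - 676 = 51

LI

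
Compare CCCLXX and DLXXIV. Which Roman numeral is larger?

CCCLXX = 370
DLXXIV = 574
574 is larger

DLXXIV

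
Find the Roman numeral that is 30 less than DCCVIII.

DCCVIII = 708
708 - 30 = 678

DCLXXVIII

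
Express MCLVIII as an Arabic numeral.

MCLVIII: M=1000, C=100, L=50, V=5, I=1, I=1, I=1
1000 + 100 + 50 + 5 + 1 + 1 + 1 = 1158

1158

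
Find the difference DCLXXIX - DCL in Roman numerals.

DCLXXIX = 679
DCL = 650
679 - 650 = 29

XXIX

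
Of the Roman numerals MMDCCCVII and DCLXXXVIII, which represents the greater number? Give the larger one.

MMDCCCVII = 2807
DCLXXXVIII = 688
2807 is larger

MMDCCCVII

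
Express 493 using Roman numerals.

Convert 493 to Roman numerals:
  493 contains 1×400 (CD)
  93 contains 1×90 (XC)
  3 contains 3×1 (III)

CDXCIII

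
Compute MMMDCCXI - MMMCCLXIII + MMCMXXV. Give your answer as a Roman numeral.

MMMDCCXI = 3711, MMMCCLXIII = 3263, MMCMXXV = 2925
3711 - 3263 = 448
448 + 2925 = 3373

MMMCCCLXXIII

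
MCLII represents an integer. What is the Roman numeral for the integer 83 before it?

MCLII = 1152
1152 - 83 = 1069

MLXIX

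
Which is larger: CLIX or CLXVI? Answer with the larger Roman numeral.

CLIX = 159
CLXVI = 166
166 is larger

CLXVI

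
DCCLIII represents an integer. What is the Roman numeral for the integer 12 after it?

DCCLIII = 753
753 + 12 = 765

DCCLXV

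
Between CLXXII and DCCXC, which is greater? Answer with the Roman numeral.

CLXXII = 172
DCCXC = 790
790 is larger

DCCXC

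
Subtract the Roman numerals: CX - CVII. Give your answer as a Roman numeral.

CX = 110
CVII = 107
110 - 107 = 3

III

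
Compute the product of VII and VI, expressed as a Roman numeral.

VII = 7
VI = 6
7 × 6 = 42

XLII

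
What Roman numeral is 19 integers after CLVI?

CLVI = 156
156 + 19 = 175

CLXXV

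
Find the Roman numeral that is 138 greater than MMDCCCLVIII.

MMDCCCLVIII = 2858
2858 + 138 = 2996

MMCMXCVI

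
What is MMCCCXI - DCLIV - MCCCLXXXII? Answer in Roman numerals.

MMCCCXI = 2311, DCLIV = 654, MCCCLXXXII = 1382
2311 - 654 = 1657
1657 - 1382 = 275

CCLXXV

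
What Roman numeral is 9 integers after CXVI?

CXVI = 116
116 + 9 = 125

CXXV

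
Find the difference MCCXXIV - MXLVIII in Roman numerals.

MCCXXIV = 1224
MXLVIII = 1048
1224 - 1048 = 176

CLXXVI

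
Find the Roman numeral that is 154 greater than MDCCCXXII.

MDCCCXXII = 1822
1822 + 154 = 1976

MCMLXXVI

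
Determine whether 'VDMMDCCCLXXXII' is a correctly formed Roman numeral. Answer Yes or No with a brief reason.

'VDMMDCCCLXXXII': D should not appear more than once

No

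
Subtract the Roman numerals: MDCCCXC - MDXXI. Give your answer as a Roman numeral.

MDCCCXC = 1890
MDXXI = 1521
1890 - 1521 = 369

CCCLXIX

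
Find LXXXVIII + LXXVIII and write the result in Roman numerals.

LXXXVIII = 88
LXXVIII = 78
88 + 78 = 166

CLXVI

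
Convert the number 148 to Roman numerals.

Convert 148 to Roman numerals:
  148 contains 1×100 (C)
  48 contains 1×40 (XL)
  8 contains 1×5 (V)
  3 contains 3×1 (III)

CXLVIII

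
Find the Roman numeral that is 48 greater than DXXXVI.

DXXXVI = 536
536 + 48 = 584

DLXXXIV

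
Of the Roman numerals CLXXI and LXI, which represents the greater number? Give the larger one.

CLXXI = 171
LXI = 61
171 is larger

CLXXI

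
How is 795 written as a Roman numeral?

Convert 795 to Roman numerals:
  795 contains 1×500 (D)
  295 contains 2×100 (CC)
  95 contains 1×90 (XC)
  5 contains 1×5 (V)

DCCXCV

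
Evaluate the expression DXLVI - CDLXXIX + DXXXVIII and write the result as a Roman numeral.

DXLVI = 546, CDLXXIX = 479, DXXXVIII = 538
546 - 479 = 67
67 + 538 = 605

DCV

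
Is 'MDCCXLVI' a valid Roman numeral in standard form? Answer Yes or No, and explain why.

'MDCCXLVI': Check the rules: uses only the symbols I, V, X, L, C, D, M; no symbol is repeated more than three times in a row; V, L and D each appear at most once; the only place a smaller symbol precedes a larger one is the allowed subtractive pair XL, the symbol right after such a pair (if any) is smaller than the pair's first symbol, and otherwise the values never increase from left to right. Value: M (1000) + D (500) + C (100) + C (100) + XL (40) + V (5) + I (1) = 1746. So it is a valid standard Roman numeral.

Yes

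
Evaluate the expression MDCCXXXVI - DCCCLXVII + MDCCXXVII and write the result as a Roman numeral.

MDCCXXXVI = 1736, DCCCLXVII = 867, MDCCXXVII = 1727
1736 - 867 = 869
869 + 1727 = 2596

MMDXCVI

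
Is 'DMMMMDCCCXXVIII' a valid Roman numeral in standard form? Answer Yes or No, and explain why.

'DMMMMDCCCXXVIII': More than 3 consecutive M's

No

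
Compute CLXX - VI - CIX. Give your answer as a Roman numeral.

CLXX = 170, VI = 6, CIX = 109
170 - 6 = 164
164 - 109 = 55

LV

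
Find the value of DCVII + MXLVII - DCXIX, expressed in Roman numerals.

DCVII = 607, MXLVII = 1047, DCXIX = 619
607 + 1047 = 1654
1654 - 619 = 1035

MXXXV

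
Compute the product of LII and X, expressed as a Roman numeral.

LII = 52
X = 10
52 × 10 = 520

DXX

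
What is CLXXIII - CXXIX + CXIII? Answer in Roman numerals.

CLXXIII = 173, CXXIX = 129, CXIII = 113
173 - 129 = 44
44 + 113 = 157

CLVII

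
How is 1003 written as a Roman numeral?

Convert 1003 to Roman numerals:
  1003 contains 1×1000 (M)
  3 contains 3×1 (III)

MIII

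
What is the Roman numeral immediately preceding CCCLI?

CCCLI = 351; previous is 350

CCCL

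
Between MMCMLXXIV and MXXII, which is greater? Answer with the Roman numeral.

MMCMLXXIV = 2974
MXXII = 1022
2974 is larger

MMCMLXXIV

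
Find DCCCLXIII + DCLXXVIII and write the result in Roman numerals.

DCCCLXIII = 863
DCLXXVIII = 678
863 + 678 = 1541

MDXLI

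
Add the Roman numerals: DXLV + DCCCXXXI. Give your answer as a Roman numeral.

DXLV = 545
DCCCXXXI = 831
545 + 831 = 1376

MCCCLXXVI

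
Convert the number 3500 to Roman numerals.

Convert 3500 to Roman numerals:
  3500 contains 3×1000 (MMM)
  500 contains 1×500 (D)

MMMD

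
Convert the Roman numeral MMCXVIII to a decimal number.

MMCXVIII: M=1000, M=1000, C=100, X=10, V=5, I=1, I=1, I=1
1000 + 1000 + 100 + 10 + 5 + 1 + 1 + 1 = 2118

2118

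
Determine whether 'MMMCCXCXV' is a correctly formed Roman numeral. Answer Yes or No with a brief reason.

'MMMCCXCXV': X cannot come right after the subtractive pair XC: once X is subtracted in XC, the next symbol must be smaller than X

No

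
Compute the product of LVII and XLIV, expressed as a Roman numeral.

LVII = 57
XLIV = 44
57 × 44 = 2508

MMDVIII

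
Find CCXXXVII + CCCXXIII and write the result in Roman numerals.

CCXXXVII = 237
CCCXXIII = 323
237 + 323 = 560

DLX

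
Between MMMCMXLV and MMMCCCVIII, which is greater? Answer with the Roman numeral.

MMMCMXLV = 3945
MMMCCCVIII = 3308
3945 is larger

MMMCMXLV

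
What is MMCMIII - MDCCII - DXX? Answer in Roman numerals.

MMCMIII = 2903, MDCCII = 1702, DXX = 520
2903 - 1702 = 1201
1201 - 520 = 681

DCLXXXI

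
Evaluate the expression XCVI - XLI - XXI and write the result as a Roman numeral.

XCVI = 96, XLI = 41, XXI = 21
96 - 41 = 55
55 - 21 = 34

XXXIV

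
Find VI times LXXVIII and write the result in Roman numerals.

VI = 6
LXXVIII = 78
6 × 78 = 468

CDLXVIII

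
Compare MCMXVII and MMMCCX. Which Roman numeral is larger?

MCMXVII = 1917
MMMCCX = 3210
3210 is larger

MMMCCX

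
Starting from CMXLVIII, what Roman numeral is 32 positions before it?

CMXLVIII = 948
948 - 32 = 916

CMXVI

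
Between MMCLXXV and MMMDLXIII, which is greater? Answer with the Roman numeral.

MMCLXXV = 2175
MMMDLXIII = 3563
3563 is larger

MMMDLXIII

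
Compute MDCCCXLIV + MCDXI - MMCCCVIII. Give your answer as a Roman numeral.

MDCCCXLIV = 1844, MCDXI = 1411, MMCCCVIII = 2308
1844 + 1411 = 3255
3255 - 2308 = 947

CMXLVII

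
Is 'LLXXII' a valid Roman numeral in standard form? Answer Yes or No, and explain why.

'LLXXII': L should not appear more than once

No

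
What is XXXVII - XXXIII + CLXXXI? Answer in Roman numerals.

XXXVII = 37, XXXIII = 33, CLXXXI = 181
37 - 33 = 4
4 + 181 = 185

CLXXXV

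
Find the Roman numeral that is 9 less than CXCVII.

CXCVII = 197
197 - 9 = 188

CLXXXVIII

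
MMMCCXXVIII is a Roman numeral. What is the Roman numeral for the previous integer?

MMMCCXXVIII = 3228, so the previous integer is 3228 - 1 = 3227

MMMCCXXVII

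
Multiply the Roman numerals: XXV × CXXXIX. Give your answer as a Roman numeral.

XXV = 25
CXXXIX = 139
25 × 139 = 3475

MMMCDLXXV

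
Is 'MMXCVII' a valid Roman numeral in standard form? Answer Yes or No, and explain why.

'MMXCVII': Check the rules: uses only the symbols I, V, X, L, C, D, M; no symbol is repeated more than three times in a row; V, L and D each appear at most once; the only place a smaller symbol precedes a larger one is the allowed subtractive pair XC, the symbol right after such a pair (if any) is smaller than the pair's first symbol, and otherwise the values never increase from left to right. Value: M (1000) + M (1000) + XC (90) + V (5) + I (1) + I (1) = 2097. So it is a valid standard Roman numeral.

Yes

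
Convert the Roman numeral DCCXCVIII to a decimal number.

DCCXCVIII: D=500, C=100, C=100, XC=90, V=5, I=1, I=1, I=1
500 + 100 + 100 + 90 + 5 + 1 + 1 + 1 = 798

798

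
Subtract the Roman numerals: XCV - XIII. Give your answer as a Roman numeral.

XCV = 95
XIII = 13
95 - 13 = 82

LXXXII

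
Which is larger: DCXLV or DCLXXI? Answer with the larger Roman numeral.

DCXLV = 645
DCLXXI = 671
671 is larger

DCLXXI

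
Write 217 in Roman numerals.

Convert 217 to Roman numerals:
  217 contains 2×100 (CC)
  17 contains 1×10 (X)
  7 contains 1×5 (V)
  2 contains 2×1 (II)

CCXVII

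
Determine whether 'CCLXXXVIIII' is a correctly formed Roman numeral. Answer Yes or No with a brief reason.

'CCLXXXVIIII': More than 3 consecutive I's

No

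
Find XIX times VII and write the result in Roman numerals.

XIX = 19
VII = 7
19 × 7 = 133

CXXXIII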